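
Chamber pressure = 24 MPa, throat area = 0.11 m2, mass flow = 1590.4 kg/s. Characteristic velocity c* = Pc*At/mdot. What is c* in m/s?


c* = 24e6 * 0.11 / 1590.4 = 1660 m/s

1660 m/s


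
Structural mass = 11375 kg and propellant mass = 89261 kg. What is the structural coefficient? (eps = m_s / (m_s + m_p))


eps = 11375 / (11375 + 89261) = 0.113

0.113


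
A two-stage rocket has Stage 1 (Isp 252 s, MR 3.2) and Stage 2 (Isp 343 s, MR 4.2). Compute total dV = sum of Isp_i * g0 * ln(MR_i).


dV1 = 252 * 9.81 * ln(3.2) = 2875.4 m/s
dV2 = 343 * 9.81 * ln(4.2) = 4828.8 m/s
Total dV = 2875.4 + 4828.8 = 7704.2 m/s ~ 7704 m/s

7704 m/s


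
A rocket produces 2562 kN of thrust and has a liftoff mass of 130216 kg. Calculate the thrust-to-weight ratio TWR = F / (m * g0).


TWR = 2562000 / (130216 * 9.81) = 2.01

2.01


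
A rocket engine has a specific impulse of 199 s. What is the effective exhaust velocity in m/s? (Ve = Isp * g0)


Ve = Isp * g0 = 199 * 9.81 = 1952.2 m/s

1952.2 m/s


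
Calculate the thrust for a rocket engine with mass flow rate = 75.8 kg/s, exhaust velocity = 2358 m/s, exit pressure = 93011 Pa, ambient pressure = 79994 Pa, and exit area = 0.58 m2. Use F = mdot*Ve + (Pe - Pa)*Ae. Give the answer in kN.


F = 75.8 * 2358 + (93011 - 79994) * 0.58 = 186286.0 N = 186.3 kN

186.3 kN


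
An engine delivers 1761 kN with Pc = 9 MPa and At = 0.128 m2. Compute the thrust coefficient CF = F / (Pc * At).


CF = 1761000 / (9e6 * 0.128) = 1.53

1.53


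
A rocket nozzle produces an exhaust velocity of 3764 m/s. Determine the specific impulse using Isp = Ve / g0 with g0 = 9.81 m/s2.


Isp = Ve / g0 = 3764 / 9.81 = 383.7 s

383.7 s


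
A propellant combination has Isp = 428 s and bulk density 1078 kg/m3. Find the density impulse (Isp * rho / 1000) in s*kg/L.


rho*Isp = 428 * 1078 / 1000 = 461 s*kg/L

461 s*kg/L


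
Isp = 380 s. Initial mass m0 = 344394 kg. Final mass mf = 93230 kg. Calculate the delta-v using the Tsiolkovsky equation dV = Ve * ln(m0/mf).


Ve = 380 * 9.81 = 3727.8 m/s
dV = 3727.8 * ln(344394/93230) = 4871 m/s

4871 m/s


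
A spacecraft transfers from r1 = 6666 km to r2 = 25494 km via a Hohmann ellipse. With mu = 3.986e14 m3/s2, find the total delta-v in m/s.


V1 = sqrt(mu/r1) = 7732.79 m/s
dV1 = V1*(sqrt(2*r2/(r1+r2)) - 1) = 2003.92 m/s
V2 = sqrt(mu/r2) = 3954.12 m/s
dV2 = V2*(1 - sqrt(2*r1/(r1+r2))) = 1408.23 m/s
Total dV = 3412 m/s

3412 m/s


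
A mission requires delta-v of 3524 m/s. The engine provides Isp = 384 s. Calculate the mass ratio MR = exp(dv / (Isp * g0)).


Ve = 384 * 9.81 = 3767.04 m/s
MR = exp(3524 / 3767.04) = 2.548

2.548


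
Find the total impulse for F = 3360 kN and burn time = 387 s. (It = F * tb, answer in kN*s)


It = 3360 * 387 = 1300320 kN*s

1300320 kN*s


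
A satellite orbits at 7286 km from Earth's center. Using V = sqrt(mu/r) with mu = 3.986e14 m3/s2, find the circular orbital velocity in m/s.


V = sqrt(3.986e14 / 7286000) = 7396 m/s

7396 m/s


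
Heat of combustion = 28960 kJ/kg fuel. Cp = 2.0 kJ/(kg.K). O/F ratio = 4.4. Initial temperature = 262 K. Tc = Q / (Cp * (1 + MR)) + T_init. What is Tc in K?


Tc = 28960 / (2.0 * (1 + 4.4)) + 262 = 2943 K

2943 K


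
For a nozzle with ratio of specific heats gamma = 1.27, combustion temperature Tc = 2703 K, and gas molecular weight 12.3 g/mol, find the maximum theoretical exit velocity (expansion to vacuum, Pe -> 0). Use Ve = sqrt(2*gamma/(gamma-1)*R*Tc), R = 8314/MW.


R = 8314 / 12.3 = 675.93 J/(kg.K)
Ve = sqrt(2 * 1.27 / (1.27 - 1) * 675.93 * 2703) = 4146 m/s

4146 m/s


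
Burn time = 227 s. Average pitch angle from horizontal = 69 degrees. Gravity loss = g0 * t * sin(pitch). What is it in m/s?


GL = 9.81 * 227 * sin(69 deg) = 2079 m/s

2079 m/s


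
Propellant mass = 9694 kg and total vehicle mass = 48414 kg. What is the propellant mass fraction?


PMF = 9694 / 48414 = 0.2

0.2


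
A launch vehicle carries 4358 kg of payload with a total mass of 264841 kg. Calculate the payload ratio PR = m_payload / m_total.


PR = 4358 / 264841 = 0.0165

0.0165


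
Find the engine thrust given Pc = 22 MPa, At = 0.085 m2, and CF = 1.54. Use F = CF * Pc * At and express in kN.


F = 1.54 * 22e6 * 0.085 = 2.8798e+06 N = 2879.8 kN

2879.8 kN


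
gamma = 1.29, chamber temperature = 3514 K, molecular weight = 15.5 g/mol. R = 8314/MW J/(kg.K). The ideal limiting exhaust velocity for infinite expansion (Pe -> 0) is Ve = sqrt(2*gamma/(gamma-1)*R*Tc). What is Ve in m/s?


R = 8314 / 15.5 = 536.39 J/(kg.K)
Ve = sqrt(2 * 1.29 / (1.29 - 1) * 536.39 * 3514) = 4095 m/s

4095 m/s


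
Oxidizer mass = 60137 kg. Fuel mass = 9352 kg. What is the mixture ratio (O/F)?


MR = 60137 / 9352 = 6.43

6.43


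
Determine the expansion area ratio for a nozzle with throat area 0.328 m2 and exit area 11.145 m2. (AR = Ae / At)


AR = 11.145 / 0.328 = 34.0

34.0


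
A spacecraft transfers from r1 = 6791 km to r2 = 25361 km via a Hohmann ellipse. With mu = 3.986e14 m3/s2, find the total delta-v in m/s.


V1 = sqrt(mu/r1) = 7661.29 m/s
dV1 = V1*(sqrt(2*r2/(r1+r2)) - 1) = 1961.39 m/s
V2 = sqrt(mu/r2) = 3964.47 m/s
dV2 = V2*(1 - sqrt(2*r1/(r1+r2))) = 1387.78 m/s
Total dV = 3349 m/s

3349 m/s


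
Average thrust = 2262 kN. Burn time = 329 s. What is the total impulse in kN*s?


It = 2262 * 329 = 744198 kN*s

744198 kN*s


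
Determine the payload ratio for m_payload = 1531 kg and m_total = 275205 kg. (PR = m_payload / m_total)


PR = 1531 / 275205 = 0.0056

0.0056


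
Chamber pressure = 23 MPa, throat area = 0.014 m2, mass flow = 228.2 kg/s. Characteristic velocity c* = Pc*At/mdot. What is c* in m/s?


c* = 23e6 * 0.014 / 228.2 = 1411 m/s

1411 m/s


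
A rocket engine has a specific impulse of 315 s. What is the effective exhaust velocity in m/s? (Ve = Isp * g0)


Ve = Isp * g0 = 315 * 9.81 = 3090.2 m/s

3090.2 m/s


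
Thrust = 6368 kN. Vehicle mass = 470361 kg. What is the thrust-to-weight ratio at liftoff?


TWR = 6368000 / (470361 * 9.81) = 1.38

1.38


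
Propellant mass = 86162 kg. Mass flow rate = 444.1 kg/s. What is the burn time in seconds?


tb = 86162 / 444.1 = 194.0 s

194.0 s


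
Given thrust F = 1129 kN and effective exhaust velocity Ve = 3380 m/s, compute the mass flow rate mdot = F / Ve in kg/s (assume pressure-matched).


mdot = F / Ve = 1129000 / 3380 = 334.0 kg/s

334.0 kg/s


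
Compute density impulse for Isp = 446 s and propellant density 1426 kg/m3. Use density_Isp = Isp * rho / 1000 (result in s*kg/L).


rho*Isp = 446 * 1426 / 1000 = 636 s*kg/L

636 s*kg/L


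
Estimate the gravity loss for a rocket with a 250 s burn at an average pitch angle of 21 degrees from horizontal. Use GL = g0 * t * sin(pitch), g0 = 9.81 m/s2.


GL = 9.81 * 250 * sin(21 deg) = 879 m/s

879 m/s


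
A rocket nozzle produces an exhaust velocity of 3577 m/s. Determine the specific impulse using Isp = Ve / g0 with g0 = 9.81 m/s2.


Isp = Ve / g0 = 3577 / 9.81 = 364.6 s

364.6 s


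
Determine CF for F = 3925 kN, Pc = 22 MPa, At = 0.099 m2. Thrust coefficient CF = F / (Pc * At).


CF = 3925000 / (22e6 * 0.099) = 1.8

1.8


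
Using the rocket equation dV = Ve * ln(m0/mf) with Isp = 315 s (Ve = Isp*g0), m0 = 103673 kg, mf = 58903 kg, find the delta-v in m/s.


Ve = 315 * 9.81 = 3090.15 m/s
dV = 3090.15 * ln(103673/58903) = 1747 m/s

1747 m/s


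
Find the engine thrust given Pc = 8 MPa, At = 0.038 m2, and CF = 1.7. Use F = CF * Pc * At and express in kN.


F = 1.7 * 8e6 * 0.038 = 516800.0 N = 516.8 kN

516.8 kN


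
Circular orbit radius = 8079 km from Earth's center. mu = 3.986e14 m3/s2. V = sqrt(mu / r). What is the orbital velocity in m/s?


V = sqrt(3.986e14 / 8079000) = 7024 m/s

7024 m/s


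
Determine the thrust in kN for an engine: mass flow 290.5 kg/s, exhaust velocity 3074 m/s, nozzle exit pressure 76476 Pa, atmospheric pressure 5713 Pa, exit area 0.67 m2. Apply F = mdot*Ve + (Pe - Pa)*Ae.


F = 290.5 * 3074 + (76476 - 5713) * 0.67 = 940408.0 N = 940.4 kN

940.4 kN


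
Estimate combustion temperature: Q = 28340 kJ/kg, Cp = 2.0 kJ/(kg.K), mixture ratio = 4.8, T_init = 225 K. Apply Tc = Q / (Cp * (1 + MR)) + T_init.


Tc = 28340 / (2.0 * (1 + 4.8)) + 225 = 2668 K

2668 K


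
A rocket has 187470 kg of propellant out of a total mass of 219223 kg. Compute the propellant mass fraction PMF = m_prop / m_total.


PMF = 187470 / 219223 = 0.855

0.855


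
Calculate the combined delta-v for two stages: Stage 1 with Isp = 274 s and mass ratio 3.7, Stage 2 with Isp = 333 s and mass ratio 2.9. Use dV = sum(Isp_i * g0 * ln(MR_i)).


dV1 = 274 * 9.81 * ln(3.7) = 3516.7 m/s
dV2 = 333 * 9.81 * ln(2.9) = 3478.1 m/s
Total dV = 3516.7 + 3478.1 = 6994.8 m/s ~ 6995 m/s

6995 m/s


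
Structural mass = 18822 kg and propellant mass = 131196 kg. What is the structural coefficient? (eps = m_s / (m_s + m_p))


eps = 18822 / (18822 + 131196) = 0.1255

0.1255


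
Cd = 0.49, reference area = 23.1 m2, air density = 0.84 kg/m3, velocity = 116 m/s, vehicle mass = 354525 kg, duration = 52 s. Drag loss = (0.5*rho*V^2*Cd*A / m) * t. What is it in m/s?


D = 0.5 * 0.84 * 116^2 * 0.49 * 23.1 = 63969.55 N
a = 63969.55 / 354525 = 0.1804 m/s2
dV = 0.1804 * 52 = 9.4 m/s

9.4 m/s


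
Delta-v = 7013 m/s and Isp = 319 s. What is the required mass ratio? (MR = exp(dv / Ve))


Ve = 319 * 9.81 = 3129.39 m/s
MR = exp(7013 / 3129.39) = 9.403

9.403


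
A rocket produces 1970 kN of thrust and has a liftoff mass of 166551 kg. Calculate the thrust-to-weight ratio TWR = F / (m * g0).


TWR = 1970000 / (166551 * 9.81) = 1.21

1.21


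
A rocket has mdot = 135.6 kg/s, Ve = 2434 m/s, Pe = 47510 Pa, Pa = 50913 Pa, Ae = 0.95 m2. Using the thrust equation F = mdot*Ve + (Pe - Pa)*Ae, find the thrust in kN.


F = 135.6 * 2434 + (47510 - 50913) * 0.95 = 326818.0 N = 326.8 kN

326.8 kN


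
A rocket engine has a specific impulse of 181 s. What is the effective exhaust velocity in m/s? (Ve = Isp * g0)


Ve = Isp * g0 = 181 * 9.81 = 1775.6 m/s

1775.6 m/s


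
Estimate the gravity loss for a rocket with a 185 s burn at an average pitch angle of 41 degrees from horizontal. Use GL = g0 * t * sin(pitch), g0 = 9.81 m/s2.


GL = 9.81 * 185 * sin(41 deg) = 1191 m/s

1191 m/s


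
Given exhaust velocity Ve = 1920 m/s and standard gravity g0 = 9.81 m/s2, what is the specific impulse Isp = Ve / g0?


Isp = Ve / g0 = 1920 / 9.81 = 195.7 s

195.7 s


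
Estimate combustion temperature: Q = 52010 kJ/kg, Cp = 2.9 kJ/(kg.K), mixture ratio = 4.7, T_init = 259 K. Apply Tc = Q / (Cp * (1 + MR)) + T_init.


Tc = 52010 / (2.9 * (1 + 4.7)) + 259 = 3405 K

3405 K


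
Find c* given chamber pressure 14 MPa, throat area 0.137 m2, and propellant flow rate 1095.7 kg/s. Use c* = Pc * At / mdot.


c* = 14e6 * 0.137 / 1095.7 = 1750 m/s

1750 m/s


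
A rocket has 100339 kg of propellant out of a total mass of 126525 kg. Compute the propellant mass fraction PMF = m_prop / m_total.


PMF = 100339 / 126525 = 0.793

0.793


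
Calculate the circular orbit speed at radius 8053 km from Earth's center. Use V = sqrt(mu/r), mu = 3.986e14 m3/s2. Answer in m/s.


V = sqrt(3.986e14 / 8053000) = 7035 m/s

7035 m/s


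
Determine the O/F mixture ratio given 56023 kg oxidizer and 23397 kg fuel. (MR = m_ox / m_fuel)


MR = 56023 / 23397 = 2.39

2.39


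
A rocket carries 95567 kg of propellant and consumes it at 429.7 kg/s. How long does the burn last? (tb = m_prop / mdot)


tb = 95567 / 429.7 = 222.4 s

222.4 s


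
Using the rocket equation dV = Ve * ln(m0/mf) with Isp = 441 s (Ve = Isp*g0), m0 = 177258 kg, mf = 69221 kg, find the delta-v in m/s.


Ve = 441 * 9.81 = 4326.21 m/s
dV = 4326.21 * ln(177258/69221) = 4068 m/s

4068 m/s


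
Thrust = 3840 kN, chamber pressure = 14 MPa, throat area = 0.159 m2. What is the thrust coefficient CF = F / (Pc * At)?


CF = 3840000 / (14e6 * 0.159) = 1.73

1.73


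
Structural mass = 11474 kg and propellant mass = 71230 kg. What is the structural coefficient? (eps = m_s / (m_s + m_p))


eps = 11474 / (11474 + 71230) = 0.1387

0.1387


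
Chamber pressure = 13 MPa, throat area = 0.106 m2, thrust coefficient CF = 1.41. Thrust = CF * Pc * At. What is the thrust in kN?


F = 1.41 * 13e6 * 0.106 = 1.9430e+06 N = 1943.0 kN

1943.0 kN


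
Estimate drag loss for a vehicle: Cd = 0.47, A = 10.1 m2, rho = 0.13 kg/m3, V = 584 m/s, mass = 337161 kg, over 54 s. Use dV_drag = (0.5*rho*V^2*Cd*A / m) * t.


D = 0.5 * 0.13 * 584^2 * 0.47 * 10.1 = 105234.53 N
a = 105234.53 / 337161 = 0.3121 m/s2
dV = 0.3121 * 54 = 16.9 m/s

16.9 m/s


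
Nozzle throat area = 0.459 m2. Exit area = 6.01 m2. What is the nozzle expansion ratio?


AR = 6.01 / 0.459 = 13.1

13.1


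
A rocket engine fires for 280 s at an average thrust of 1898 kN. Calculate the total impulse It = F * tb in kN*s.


It = 1898 * 280 = 531440 kN*s

531440 kN*s


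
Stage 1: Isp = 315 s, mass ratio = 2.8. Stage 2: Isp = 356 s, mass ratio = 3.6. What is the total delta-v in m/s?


dV1 = 315 * 9.81 * ln(2.8) = 3181.7 m/s
dV2 = 356 * 9.81 * ln(3.6) = 4473.5 m/s
Total dV = 3181.7 + 4473.5 = 7655.2 m/s ~ 7655 m/s

7655 m/s


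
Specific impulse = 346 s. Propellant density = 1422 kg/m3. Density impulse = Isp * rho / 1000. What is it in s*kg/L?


rho*Isp = 346 * 1422 / 1000 = 492 s*kg/L

492 s*kg/L


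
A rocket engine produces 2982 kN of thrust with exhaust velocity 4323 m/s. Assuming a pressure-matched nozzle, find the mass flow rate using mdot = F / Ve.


mdot = F / Ve = 2982000 / 4323 = 689.8 kg/s

689.8 kg/s


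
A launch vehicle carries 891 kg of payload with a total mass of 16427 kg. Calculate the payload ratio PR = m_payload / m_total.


PR = 891 / 16427 = 0.0542

0.0542


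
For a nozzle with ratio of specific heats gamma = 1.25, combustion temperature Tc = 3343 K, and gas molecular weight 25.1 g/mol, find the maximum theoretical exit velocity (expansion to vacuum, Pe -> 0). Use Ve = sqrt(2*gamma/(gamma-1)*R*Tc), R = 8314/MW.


R = 8314 / 25.1 = 331.24 J/(kg.K)
Ve = sqrt(2 * 1.25 / (1.25 - 1) * 331.24 * 3343) = 3328 m/s

3328 m/s


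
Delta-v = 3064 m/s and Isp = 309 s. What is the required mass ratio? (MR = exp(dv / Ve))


Ve = 309 * 9.81 = 3031.29 m/s
MR = exp(3064 / 3031.29) = 2.748

2.748


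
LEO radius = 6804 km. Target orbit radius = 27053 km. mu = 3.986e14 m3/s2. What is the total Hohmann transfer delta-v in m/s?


V1 = sqrt(mu/r1) = 7653.97 m/s
dV1 = V1*(sqrt(2*r2/(r1+r2)) - 1) = 2021.79 m/s
V2 = sqrt(mu/r2) = 3838.49 m/s
dV2 = V2*(1 - sqrt(2*r1/(r1+r2))) = 1404.98 m/s
Total dV = 3427 m/s

3427 m/s


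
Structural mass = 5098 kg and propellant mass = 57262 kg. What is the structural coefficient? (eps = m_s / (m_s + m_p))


eps = 5098 / (5098 + 57262) = 0.0818

0.0818


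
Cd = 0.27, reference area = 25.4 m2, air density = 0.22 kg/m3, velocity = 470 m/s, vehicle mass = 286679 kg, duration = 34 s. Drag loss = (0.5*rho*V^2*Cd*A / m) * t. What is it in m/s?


D = 0.5 * 0.22 * 470^2 * 0.27 * 25.4 = 166642.54 N
a = 166642.54 / 286679 = 0.5813 m/s2
dV = 0.5813 * 34 = 19.8 m/s

19.8 m/s


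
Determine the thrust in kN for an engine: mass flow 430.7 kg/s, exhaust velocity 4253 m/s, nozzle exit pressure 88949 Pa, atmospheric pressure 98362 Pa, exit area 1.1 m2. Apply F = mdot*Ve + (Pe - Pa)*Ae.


F = 430.7 * 4253 + (88949 - 98362) * 1.1 = 1.8214e+06 N = 1821.4 kN

1821.4 kN


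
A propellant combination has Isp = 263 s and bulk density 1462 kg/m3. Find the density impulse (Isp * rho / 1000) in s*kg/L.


rho*Isp = 263 * 1462 / 1000 = 385 s*kg/L

385 s*kg/L


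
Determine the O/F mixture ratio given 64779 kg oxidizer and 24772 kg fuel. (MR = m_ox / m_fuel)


MR = 64779 / 24772 = 2.62

2.62


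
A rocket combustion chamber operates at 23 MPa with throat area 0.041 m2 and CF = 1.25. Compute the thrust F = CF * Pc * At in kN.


F = 1.25 * 23e6 * 0.041 = 1.1788e+06 N = 1178.8 kN

1178.8 kN


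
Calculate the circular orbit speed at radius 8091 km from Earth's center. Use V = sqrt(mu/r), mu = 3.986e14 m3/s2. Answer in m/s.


V = sqrt(3.986e14 / 8091000) = 7019 m/s

7019 m/s


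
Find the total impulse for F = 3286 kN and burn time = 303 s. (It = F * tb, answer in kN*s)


It = 3286 * 303 = 995658 kN*s

995658 kN*s


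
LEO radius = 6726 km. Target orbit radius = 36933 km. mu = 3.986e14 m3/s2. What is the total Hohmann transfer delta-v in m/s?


V1 = sqrt(mu/r1) = 7698.22 m/s
dV1 = V1*(sqrt(2*r2/(r1+r2)) - 1) = 2315.04 m/s
V2 = sqrt(mu/r2) = 3285.2 m/s
dV2 = V2*(1 - sqrt(2*r1/(r1+r2))) = 1461.65 m/s
Total dV = 3777 m/s

3777 m/s


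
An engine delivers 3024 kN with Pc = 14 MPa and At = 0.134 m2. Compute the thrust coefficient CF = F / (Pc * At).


CF = 3024000 / (14e6 * 0.134) = 1.61

1.61


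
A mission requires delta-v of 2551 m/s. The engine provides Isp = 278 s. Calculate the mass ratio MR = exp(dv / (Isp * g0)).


Ve = 278 * 9.81 = 2727.18 m/s
MR = exp(2551 / 2727.18) = 2.548

2.548


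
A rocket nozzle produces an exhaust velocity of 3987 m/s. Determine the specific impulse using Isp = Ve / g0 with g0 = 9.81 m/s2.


Isp = Ve / g0 = 3987 / 9.81 = 406.4 s

406.4 s


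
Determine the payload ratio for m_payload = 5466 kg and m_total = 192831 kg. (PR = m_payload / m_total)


PR = 5466 / 192831 = 0.0283

0.0283


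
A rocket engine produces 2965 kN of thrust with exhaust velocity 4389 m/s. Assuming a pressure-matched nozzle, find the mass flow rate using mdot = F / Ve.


mdot = F / Ve = 2965000 / 4389 = 675.6 kg/s

675.6 kg/s


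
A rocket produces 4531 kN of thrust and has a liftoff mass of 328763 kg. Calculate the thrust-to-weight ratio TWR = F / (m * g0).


TWR = 4531000 / (328763 * 9.81) = 1.4

1.4


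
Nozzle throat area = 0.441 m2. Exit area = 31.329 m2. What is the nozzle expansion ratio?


AR = 31.329 / 0.441 = 71.0

71.0


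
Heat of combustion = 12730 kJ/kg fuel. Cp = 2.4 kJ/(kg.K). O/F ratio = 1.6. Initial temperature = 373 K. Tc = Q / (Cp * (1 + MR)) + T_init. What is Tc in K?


Tc = 12730 / (2.4 * (1 + 1.6)) + 373 = 2413 K

2413 K


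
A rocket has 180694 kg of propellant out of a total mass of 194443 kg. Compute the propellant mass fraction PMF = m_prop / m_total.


PMF = 180694 / 194443 = 0.929

0.929


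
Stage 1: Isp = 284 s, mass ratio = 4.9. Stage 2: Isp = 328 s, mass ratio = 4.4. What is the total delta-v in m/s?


dV1 = 284 * 9.81 * ln(4.9) = 4427.7 m/s
dV2 = 328 * 9.81 * ln(4.4) = 4767.3 m/s
Total dV = 4427.7 + 4767.3 = 9195.0 m/s ~ 9195 m/s

9195 m/s


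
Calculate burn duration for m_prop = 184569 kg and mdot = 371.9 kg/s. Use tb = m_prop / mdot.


tb = 184569 / 371.9 = 496.3 s

496.3 s


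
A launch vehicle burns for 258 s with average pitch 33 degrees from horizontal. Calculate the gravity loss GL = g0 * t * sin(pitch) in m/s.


GL = 9.81 * 258 * sin(33 deg) = 1378 m/s

1378 m/s


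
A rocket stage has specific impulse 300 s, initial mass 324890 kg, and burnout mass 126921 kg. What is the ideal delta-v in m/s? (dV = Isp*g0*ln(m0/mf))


Ve = 300 * 9.81 = 2943.0 m/s
dV = 2943.0 * ln(324890/126921) = 2766 m/s

2766 m/s


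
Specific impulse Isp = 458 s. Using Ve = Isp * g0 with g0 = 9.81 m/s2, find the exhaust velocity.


Ve = Isp * g0 = 458 * 9.81 = 4493.0 m/s

4493.0 m/s


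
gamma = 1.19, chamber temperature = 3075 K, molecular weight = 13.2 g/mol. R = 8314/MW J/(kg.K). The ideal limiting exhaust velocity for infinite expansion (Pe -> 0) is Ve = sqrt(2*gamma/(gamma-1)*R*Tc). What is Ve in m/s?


R = 8314 / 13.2 = 629.85 J/(kg.K)
Ve = sqrt(2 * 1.19 / (1.19 - 1) * 629.85 * 3075) = 4926 m/s

4926 m/s


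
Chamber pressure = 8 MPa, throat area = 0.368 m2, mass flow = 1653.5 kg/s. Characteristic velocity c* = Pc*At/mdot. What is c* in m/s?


c* = 8e6 * 0.368 / 1653.5 = 1780 m/s

1780 m/s


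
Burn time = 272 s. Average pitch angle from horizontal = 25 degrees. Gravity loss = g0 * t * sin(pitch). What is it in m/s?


GL = 9.81 * 272 * sin(25 deg) = 1128 m/s

1128 m/s


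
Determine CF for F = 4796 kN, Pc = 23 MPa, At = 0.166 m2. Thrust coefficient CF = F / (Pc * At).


CF = 4796000 / (23e6 * 0.166) = 1.26

1.26


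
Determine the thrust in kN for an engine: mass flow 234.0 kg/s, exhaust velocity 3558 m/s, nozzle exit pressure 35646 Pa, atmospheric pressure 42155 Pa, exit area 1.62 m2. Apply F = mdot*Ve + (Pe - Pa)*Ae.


F = 234.0 * 3558 + (35646 - 42155) * 1.62 = 822027.0 N = 822.0 kN

822.0 kN


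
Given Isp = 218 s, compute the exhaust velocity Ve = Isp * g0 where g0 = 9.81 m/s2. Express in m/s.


Ve = Isp * g0 = 218 * 9.81 = 2138.6 m/s

2138.6 m/s


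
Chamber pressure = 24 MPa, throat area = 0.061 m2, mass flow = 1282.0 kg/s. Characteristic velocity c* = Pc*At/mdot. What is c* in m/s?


c* = 24e6 * 0.061 / 1282.0 = 1142 m/s

1142 m/s


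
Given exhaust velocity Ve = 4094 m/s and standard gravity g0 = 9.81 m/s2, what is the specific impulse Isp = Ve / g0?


Isp = Ve / g0 = 4094 / 9.81 = 417.3 s

417.3 s


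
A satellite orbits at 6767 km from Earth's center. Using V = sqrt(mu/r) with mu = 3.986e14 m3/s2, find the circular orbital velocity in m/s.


V = sqrt(3.986e14 / 6767000) = 7675 m/s

7675 m/s


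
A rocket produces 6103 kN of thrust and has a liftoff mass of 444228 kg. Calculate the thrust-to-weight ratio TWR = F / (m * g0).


TWR = 6103000 / (444228 * 9.81) = 1.4

1.4


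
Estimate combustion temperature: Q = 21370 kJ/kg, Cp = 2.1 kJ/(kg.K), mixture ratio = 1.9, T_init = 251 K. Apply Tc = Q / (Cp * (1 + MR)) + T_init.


Tc = 21370 / (2.1 * (1 + 1.9)) + 251 = 3760 K

3760 K


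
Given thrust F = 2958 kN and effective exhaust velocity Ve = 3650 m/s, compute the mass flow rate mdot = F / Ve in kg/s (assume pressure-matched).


mdot = F / Ve = 2958000 / 3650 = 810.4 kg/s

810.4 kg/s


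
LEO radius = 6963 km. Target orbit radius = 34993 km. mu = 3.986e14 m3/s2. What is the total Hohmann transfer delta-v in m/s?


V1 = sqrt(mu/r1) = 7566.07 m/s
dV1 = V1*(sqrt(2*r2/(r1+r2)) - 1) = 2205.83 m/s
V2 = sqrt(mu/r2) = 3375.03 m/s
dV2 = V2*(1 - sqrt(2*r1/(r1+r2))) = 1430.59 m/s
Total dV = 3636 m/s

3636 m/s


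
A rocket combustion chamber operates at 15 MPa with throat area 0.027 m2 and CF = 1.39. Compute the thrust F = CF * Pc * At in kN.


F = 1.39 * 15e6 * 0.027 = 562950.0 N = 562.9 kN

562.9 kN


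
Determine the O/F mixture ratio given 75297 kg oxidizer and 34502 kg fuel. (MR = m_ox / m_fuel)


MR = 75297 / 34502 = 2.18

2.18


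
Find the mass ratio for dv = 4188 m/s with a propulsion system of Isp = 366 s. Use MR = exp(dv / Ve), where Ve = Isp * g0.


Ve = 366 * 9.81 = 3590.46 m/s
MR = exp(4188 / 3590.46) = 3.21

3.21


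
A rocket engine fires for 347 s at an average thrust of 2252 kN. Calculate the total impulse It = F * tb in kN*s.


It = 2252 * 347 = 781444 kN*s

781444 kN*s


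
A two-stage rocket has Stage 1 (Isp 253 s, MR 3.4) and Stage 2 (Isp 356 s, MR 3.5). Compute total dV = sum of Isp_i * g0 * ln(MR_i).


dV1 = 253 * 9.81 * ln(3.4) = 3037.3 m/s
dV2 = 356 * 9.81 * ln(3.5) = 4375.1 m/s
Total dV = 3037.3 + 4375.1 = 7412.4 m/s ~ 7412 m/s

7412 m/s


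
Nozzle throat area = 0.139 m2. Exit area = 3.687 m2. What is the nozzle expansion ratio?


AR = 3.687 / 0.139 = 26.5

26.5


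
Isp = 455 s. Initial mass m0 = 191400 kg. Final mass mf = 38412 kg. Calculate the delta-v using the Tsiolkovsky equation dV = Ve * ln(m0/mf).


Ve = 455 * 9.81 = 4463.55 m/s
dV = 4463.55 * ln(191400/38412) = 7168 m/s

7168 m/s


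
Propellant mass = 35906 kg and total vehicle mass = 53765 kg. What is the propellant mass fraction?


PMF = 35906 / 53765 = 0.668

0.668


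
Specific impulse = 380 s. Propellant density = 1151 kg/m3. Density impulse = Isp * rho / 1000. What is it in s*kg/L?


rho*Isp = 380 * 1151 / 1000 = 437 s*kg/L

437 s*kg/L


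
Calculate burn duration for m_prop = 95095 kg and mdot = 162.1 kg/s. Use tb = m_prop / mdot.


tb = 95095 / 162.1 = 586.6 s

586.6 s


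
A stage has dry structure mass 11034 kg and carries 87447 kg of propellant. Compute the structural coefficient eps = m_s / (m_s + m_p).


eps = 11034 / (11034 + 87447) = 0.112

0.112


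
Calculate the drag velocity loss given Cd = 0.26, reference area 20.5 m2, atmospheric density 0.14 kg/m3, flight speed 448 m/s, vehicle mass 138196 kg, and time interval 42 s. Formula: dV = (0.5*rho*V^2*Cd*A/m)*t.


D = 0.5 * 0.14 * 448^2 * 0.26 * 20.5 = 74882.66 N
a = 74882.66 / 138196 = 0.5419 m/s2
dV = 0.5419 * 42 = 22.8 m/s

22.8 m/s


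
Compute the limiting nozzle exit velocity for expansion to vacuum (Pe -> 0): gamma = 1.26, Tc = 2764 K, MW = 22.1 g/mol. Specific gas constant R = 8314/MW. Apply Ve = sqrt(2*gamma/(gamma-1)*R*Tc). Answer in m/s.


R = 8314 / 22.1 = 376.2 J/(kg.K)
Ve = sqrt(2 * 1.26 / (1.26 - 1) * 376.2 * 2764) = 3175 m/s

3175 m/s


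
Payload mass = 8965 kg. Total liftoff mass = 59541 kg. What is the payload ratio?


PR = 8965 / 59541 = 0.1506

0.1506


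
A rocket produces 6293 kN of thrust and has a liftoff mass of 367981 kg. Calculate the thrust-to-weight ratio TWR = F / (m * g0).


TWR = 6293000 / (367981 * 9.81) = 1.74

1.74


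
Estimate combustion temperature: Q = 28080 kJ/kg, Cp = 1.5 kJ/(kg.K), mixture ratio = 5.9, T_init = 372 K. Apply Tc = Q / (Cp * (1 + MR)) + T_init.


Tc = 28080 / (1.5 * (1 + 5.9)) + 372 = 3085 K

3085 K


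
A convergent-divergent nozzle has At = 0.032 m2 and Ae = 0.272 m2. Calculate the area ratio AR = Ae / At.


AR = 0.272 / 0.032 = 8.5

8.5


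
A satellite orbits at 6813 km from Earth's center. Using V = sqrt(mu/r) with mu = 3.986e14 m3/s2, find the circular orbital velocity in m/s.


V = sqrt(3.986e14 / 6813000) = 7649 m/s

7649 m/s


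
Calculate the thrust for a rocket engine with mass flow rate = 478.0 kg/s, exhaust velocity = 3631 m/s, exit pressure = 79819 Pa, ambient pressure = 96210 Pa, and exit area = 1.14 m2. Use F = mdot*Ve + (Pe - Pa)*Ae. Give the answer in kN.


F = 478.0 * 3631 + (79819 - 96210) * 1.14 = 1.7169e+06 N = 1716.9 kN

1716.9 kN


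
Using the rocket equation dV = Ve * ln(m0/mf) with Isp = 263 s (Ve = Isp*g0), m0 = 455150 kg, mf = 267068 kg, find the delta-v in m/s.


Ve = 263 * 9.81 = 2580.03 m/s
dV = 2580.03 * ln(455150/267068) = 1375 m/s

1375 m/s


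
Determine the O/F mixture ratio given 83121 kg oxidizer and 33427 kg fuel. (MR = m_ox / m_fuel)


MR = 83121 / 33427 = 2.49

2.49


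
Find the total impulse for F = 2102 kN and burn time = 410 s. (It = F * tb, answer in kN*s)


It = 2102 * 410 = 861820 kN*s

861820 kN*s


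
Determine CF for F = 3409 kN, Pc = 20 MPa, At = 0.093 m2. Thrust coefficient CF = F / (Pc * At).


CF = 3409000 / (20e6 * 0.093) = 1.83

1.83


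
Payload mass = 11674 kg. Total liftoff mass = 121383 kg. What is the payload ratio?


PR = 11674 / 121383 = 0.0962

0.0962


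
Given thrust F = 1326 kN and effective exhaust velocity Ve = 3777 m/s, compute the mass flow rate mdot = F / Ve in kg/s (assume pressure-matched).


mdot = F / Ve = 1326000 / 3777 = 351.1 kg/s

351.1 kg/s


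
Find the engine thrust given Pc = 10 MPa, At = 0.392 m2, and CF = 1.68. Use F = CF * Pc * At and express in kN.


F = 1.68 * 10e6 * 0.392 = 6.5856e+06 N = 6585.6 kN

6585.6 kN


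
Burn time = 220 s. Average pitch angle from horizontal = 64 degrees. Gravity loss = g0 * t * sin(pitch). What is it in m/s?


GL = 9.81 * 220 * sin(64 deg) = 1940 m/s

1940 m/s


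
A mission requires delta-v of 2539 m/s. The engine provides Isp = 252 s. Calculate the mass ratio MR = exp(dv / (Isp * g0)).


Ve = 252 * 9.81 = 2472.12 m/s
MR = exp(2539 / 2472.12) = 2.793

2.793


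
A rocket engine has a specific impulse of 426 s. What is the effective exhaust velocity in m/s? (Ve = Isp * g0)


Ve = Isp * g0 = 426 * 9.81 = 4179.1 m/s

4179.1 m/s


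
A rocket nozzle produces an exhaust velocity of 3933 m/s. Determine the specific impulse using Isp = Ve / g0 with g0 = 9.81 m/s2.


Isp = Ve / g0 = 3933 / 9.81 = 400.9 s

400.9 s


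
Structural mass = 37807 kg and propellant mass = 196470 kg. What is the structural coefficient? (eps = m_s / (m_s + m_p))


eps = 37807 / (37807 + 196470) = 0.1614

0.1614


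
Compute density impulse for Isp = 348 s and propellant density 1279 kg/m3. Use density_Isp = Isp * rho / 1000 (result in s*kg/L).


rho*Isp = 348 * 1279 / 1000 = 445 s*kg/L

445 s*kg/L


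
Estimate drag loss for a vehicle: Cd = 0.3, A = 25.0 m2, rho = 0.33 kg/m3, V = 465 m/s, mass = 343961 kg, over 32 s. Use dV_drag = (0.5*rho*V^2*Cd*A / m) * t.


D = 0.5 * 0.33 * 465^2 * 0.3 * 25.0 = 267578.44 N
a = 267578.44 / 343961 = 0.7779 m/s2
dV = 0.7779 * 32 = 24.9 m/s

24.9 m/s


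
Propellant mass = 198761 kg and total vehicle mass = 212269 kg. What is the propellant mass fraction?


PMF = 198761 / 212269 = 0.936

0.936


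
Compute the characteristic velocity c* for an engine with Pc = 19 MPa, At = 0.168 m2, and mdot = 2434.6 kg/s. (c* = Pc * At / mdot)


c* = 19e6 * 0.168 / 2434.6 = 1311 m/s

1311 m/s


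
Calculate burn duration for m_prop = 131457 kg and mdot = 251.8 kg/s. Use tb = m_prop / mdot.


tb = 131457 / 251.8 = 522.1 s

522.1 s


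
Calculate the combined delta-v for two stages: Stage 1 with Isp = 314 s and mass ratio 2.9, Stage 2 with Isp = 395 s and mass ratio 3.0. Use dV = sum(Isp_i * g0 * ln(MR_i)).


dV1 = 314 * 9.81 * ln(2.9) = 3279.7 m/s
dV2 = 395 * 9.81 * ln(3.0) = 4257.1 m/s
Total dV = 3279.7 + 4257.1 = 7536.8 m/s ~ 7537 m/s

7537 m/s


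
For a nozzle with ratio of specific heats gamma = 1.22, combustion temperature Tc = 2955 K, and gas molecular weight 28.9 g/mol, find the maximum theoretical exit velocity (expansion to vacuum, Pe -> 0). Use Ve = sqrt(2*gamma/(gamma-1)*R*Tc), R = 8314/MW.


R = 8314 / 28.9 = 287.68 J/(kg.K)
Ve = sqrt(2 * 1.22 / (1.22 - 1) * 287.68 * 2955) = 3071 m/s

3071 m/s


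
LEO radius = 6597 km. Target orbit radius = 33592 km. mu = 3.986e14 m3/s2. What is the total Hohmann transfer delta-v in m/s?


V1 = sqrt(mu/r1) = 7773.12 m/s
dV1 = V1*(sqrt(2*r2/(r1+r2)) - 1) = 2277.08 m/s
V2 = sqrt(mu/r2) = 3444.69 m/s
dV2 = V2*(1 - sqrt(2*r1/(r1+r2))) = 1470.98 m/s
Total dV = 3748 m/s

3748 m/s


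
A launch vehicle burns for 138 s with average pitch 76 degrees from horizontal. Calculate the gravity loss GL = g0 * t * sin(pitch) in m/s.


GL = 9.81 * 138 * sin(76 deg) = 1314 m/s

1314 m/s


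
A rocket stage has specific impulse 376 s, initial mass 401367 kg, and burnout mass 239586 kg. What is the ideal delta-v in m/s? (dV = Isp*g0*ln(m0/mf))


Ve = 376 * 9.81 = 3688.56 m/s
dV = 3688.56 * ln(401367/239586) = 1903 m/s

1903 m/s


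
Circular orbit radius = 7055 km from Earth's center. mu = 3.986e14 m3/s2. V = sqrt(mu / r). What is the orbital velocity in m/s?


V = sqrt(3.986e14 / 7055000) = 7517 m/s

7517 m/s


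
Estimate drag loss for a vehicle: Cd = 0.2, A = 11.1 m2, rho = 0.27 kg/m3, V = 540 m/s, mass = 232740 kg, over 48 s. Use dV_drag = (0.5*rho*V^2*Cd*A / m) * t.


D = 0.5 * 0.27 * 540^2 * 0.2 * 11.1 = 87392.52 N
a = 87392.52 / 232740 = 0.3755 m/s2
dV = 0.3755 * 48 = 18.0 m/s

18.0 m/s


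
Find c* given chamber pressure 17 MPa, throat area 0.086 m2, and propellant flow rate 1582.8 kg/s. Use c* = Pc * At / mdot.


c* = 17e6 * 0.086 / 1582.8 = 924 m/s

924 m/s


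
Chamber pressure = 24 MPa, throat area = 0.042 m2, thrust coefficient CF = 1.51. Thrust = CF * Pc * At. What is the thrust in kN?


F = 1.51 * 24e6 * 0.042 = 1.5221e+06 N = 1522.1 kN

1522.1 kN


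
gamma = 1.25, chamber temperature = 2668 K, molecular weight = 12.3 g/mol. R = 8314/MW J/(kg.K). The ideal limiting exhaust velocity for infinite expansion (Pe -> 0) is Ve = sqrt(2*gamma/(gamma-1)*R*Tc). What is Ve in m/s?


R = 8314 / 12.3 = 675.93 J/(kg.K)
Ve = sqrt(2 * 1.25 / (1.25 - 1) * 675.93 * 2668) = 4247 m/s

4247 m/s


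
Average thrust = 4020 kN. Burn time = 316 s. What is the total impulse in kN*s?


It = 4020 * 316 = 1270320 kN*s

1270320 kN*s


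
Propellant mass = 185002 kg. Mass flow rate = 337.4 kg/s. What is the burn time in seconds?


tb = 185002 / 337.4 = 548.3 s

548.3 s


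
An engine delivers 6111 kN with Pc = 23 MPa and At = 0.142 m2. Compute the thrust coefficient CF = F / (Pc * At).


CF = 6111000 / (23e6 * 0.142) = 1.87

1.87


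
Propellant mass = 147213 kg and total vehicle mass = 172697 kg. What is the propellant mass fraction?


PMF = 147213 / 172697 = 0.852

0.852


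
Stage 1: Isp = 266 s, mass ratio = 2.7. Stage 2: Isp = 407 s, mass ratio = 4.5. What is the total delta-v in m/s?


dV1 = 266 * 9.81 * ln(2.7) = 2591.9 m/s
dV2 = 407 * 9.81 * ln(4.5) = 6005.3 m/s
Total dV = 2591.9 + 6005.3 = 8597.2 m/s ~ 8597 m/s

8597 m/s


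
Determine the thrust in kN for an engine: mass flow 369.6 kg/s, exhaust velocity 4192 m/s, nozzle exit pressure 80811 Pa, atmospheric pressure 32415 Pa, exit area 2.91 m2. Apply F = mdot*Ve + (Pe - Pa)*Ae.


F = 369.6 * 4192 + (80811 - 32415) * 2.91 = 1.6902e+06 N = 1690.2 kN

1690.2 kN


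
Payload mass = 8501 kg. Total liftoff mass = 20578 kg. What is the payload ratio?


PR = 8501 / 20578 = 0.4131

0.4131


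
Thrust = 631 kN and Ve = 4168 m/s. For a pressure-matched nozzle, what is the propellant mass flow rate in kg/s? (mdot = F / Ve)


mdot = F / Ve = 631000 / 4168 = 151.4 kg/s

151.4 kg/s


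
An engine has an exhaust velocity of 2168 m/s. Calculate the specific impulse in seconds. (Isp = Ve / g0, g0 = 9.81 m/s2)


Isp = Ve / g0 = 2168 / 9.81 = 221.0 s

221.0 s


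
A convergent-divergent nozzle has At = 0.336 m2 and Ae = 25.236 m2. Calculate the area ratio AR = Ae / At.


AR = 25.236 / 0.336 = 75.1

75.1


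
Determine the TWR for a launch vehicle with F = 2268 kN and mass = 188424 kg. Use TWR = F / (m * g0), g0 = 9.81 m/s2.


TWR = 2268000 / (188424 * 9.81) = 1.23

1.23


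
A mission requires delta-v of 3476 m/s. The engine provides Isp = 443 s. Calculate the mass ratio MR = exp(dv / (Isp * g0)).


Ve = 443 * 9.81 = 4345.83 m/s
MR = exp(3476 / 4345.83) = 2.225

2.225


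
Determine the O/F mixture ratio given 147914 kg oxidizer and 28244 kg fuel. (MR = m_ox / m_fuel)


MR = 147914 / 28244 = 5.24

5.24


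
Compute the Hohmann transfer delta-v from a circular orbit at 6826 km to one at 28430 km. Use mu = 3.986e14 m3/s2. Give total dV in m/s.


V1 = sqrt(mu/r1) = 7641.62 m/s
dV1 = V1*(sqrt(2*r2/(r1+r2)) - 1) = 2062.86 m/s
V2 = sqrt(mu/r2) = 3744.38 m/s
dV2 = V2*(1 - sqrt(2*r1/(r1+r2))) = 1414.35 m/s
Total dV = 3477 m/s

3477 m/s


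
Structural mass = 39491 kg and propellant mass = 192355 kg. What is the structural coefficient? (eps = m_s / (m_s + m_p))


eps = 39491 / (39491 + 192355) = 0.1703

0.1703


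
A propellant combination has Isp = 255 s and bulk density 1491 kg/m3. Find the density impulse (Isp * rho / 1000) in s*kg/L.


rho*Isp = 255 * 1491 / 1000 = 380 s*kg/L

380 s*kg/L


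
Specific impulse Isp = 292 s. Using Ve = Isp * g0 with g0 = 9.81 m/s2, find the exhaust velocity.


Ve = Isp * g0 = 292 * 9.81 = 2864.5 m/s

2864.5 m/s


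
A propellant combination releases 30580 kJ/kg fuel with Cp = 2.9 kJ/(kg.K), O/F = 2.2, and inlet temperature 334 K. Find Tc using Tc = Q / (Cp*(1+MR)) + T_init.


Tc = 30580 / (2.9 * (1 + 2.2)) + 334 = 3629 K

3629 K


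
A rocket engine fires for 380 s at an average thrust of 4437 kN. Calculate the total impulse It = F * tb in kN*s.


It = 4437 * 380 = 1686060 kN*s

1686060 kN*s


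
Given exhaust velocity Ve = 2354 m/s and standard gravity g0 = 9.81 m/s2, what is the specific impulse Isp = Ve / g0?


Isp = Ve / g0 = 2354 / 9.81 = 240.0 s

240.0 s


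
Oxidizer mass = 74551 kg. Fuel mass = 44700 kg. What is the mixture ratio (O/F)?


MR = 74551 / 44700 = 1.67

1.67


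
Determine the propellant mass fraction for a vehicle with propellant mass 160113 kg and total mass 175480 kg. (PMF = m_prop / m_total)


PMF = 160113 / 175480 = 0.912

0.912


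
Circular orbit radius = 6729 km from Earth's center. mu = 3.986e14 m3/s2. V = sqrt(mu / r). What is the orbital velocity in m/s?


V = sqrt(3.986e14 / 6729000) = 7697 m/s

7697 m/s


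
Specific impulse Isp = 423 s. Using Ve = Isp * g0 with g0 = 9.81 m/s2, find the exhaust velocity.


Ve = Isp * g0 = 423 * 9.81 = 4149.6 m/s

4149.6 m/s


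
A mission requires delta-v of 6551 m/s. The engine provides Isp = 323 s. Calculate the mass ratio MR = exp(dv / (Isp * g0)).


Ve = 323 * 9.81 = 3168.63 m/s
MR = exp(6551 / 3168.63) = 7.905

7.905


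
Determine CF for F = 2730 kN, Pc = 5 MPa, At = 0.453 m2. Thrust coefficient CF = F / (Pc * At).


CF = 2730000 / (5e6 * 0.453) = 1.21

1.21


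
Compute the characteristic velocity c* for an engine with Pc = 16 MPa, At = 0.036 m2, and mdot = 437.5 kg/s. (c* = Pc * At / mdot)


c* = 16e6 * 0.036 / 437.5 = 1317 m/s

1317 m/s


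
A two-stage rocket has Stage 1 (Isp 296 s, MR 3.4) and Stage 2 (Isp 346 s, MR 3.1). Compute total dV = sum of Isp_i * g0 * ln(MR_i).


dV1 = 296 * 9.81 * ln(3.4) = 3553.6 m/s
dV2 = 346 * 9.81 * ln(3.1) = 3840.3 m/s
Total dV = 3553.6 + 3840.3 = 7393.9 m/s ~ 7394 m/s

7394 m/s


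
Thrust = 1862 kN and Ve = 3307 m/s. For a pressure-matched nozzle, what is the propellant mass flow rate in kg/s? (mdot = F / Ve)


mdot = F / Ve = 1862000 / 3307 = 563.0 kg/s

563.0 kg/s


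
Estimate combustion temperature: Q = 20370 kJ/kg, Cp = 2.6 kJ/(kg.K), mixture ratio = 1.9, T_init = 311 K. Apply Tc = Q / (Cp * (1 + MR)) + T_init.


Tc = 20370 / (2.6 * (1 + 1.9)) + 311 = 3013 K

3013 K


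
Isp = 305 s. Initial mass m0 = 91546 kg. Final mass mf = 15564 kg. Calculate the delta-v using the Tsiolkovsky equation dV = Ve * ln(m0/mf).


Ve = 305 * 9.81 = 2992.05 m/s
dV = 2992.05 * ln(91546/15564) = 5302 m/s

5302 m/s


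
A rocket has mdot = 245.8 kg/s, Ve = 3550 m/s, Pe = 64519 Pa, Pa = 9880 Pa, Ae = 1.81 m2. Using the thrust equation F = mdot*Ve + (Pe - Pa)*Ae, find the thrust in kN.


F = 245.8 * 3550 + (64519 - 9880) * 1.81 = 971487.0 N = 971.5 kN

971.5 kN


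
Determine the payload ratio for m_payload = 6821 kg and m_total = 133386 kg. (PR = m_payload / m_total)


PR = 6821 / 133386 = 0.0511

0.0511


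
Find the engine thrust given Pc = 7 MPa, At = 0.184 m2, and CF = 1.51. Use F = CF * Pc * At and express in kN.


F = 1.51 * 7e6 * 0.184 = 1.9449e+06 N = 1944.9 kN

1944.9 kN


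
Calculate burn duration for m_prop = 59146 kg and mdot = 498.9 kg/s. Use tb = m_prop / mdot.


tb = 59146 / 498.9 = 118.6 s

118.6 s


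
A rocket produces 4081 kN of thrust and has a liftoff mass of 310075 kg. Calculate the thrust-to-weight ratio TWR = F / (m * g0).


TWR = 4081000 / (310075 * 9.81) = 1.34

1.34


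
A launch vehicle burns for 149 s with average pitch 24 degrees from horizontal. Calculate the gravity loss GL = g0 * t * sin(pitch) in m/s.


GL = 9.81 * 149 * sin(24 deg) = 595 m/s

595 m/s


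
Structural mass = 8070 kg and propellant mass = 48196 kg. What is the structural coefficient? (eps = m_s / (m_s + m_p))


eps = 8070 / (8070 + 48196) = 0.1434

0.1434


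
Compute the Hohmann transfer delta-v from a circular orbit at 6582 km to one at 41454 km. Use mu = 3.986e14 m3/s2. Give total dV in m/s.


V1 = sqrt(mu/r1) = 7781.97 m/s
dV1 = V1*(sqrt(2*r2/(r1+r2)) - 1) = 2441.64 m/s
V2 = sqrt(mu/r2) = 3100.88 m/s
dV2 = V2*(1 - sqrt(2*r1/(r1+r2))) = 1477.59 m/s
Total dV = 3919 m/s

3919 m/s
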